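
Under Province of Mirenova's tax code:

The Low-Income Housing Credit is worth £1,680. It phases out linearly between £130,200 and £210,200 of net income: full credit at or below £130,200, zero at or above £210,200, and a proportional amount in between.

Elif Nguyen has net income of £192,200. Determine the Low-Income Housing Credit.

Low-Income Housing Credit: £192,200 is £62,000 into a £80,000 phase-out range, leaving 18,000/80,000 of the credit: £1,680 × 18,000/80,000 = £378.

£378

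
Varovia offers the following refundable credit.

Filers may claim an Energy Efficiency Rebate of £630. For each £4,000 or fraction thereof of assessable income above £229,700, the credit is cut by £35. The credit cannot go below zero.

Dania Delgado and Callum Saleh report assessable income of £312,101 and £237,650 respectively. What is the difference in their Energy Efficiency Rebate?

Dania (£312,101): Energy Efficiency Rebate: income exceeds £229,700 by £82,401 → 21 increments × £35 = £735 ≥ base, so the credit is £0.
Callum (£237,650): Energy Efficiency Rebate: income exceeds £229,700 by £7,950, which is 2 full-or-partial £4,000 increments; reduction = 2 × £35 = £70, leaving £560.
Difference: |£0 − £560| = £560.

£560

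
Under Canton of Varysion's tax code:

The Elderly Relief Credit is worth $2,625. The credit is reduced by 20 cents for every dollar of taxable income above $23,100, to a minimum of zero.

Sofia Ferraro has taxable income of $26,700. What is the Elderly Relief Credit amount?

$1,905

Elderly Relief Credit: 20% of the $3,600 excess over $23,100 is $720; credit = $2,625 − $720 = $1,905.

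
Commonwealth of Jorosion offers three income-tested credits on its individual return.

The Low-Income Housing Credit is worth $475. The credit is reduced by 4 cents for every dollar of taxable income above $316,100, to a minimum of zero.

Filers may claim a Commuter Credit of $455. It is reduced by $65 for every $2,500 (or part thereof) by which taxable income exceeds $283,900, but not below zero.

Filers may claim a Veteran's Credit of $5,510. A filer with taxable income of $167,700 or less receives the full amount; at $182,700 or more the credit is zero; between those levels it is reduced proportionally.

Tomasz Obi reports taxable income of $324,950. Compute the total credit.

Low-Income Housing Credit: 4% of the $8,850 excess over $316,100 is $354; credit = $475 − $354 = $121.
Commuter Credit: income exceeds $283,900 by $41,050 → 17 increments × $65 = $1,105 ≥ base, so the credit is $0.
Veteran's Credit: $324,950 is at or above $182,700, so the credit is $0.
Total: $121 + $0 + $0 = $121.

$121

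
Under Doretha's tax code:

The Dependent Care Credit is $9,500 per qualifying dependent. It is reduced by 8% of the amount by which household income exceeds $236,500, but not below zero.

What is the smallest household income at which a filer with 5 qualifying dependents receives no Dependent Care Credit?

$830,250

Full credit = 5 × $9,500 = $47,500.
The credit falls by 8% of each dollar above $236,500, so it reaches zero when the excess is $47,500 / 8% = $593,750: income = $236,500 + $593,750 = $830,250.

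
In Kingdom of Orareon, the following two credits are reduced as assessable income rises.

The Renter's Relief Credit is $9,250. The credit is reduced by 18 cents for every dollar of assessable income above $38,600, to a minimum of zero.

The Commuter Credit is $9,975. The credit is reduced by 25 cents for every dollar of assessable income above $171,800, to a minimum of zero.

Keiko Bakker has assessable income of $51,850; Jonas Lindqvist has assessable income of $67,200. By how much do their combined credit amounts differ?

Keiko ($51,850): Renter's Relief Credit: 18% of the $13,250 excess over $38,600 is $2,385; credit = $9,250 − $2,385 = $6,865. Commuter Credit: $51,850 is at or below the $171,800 threshold, so the full $9,975 applies. total $6,865 + $9,975 = $16,840
Jonas ($67,200): Renter's Relief Credit: 18% of the $28,600 excess over $38,600 is $5,148; credit = $9,250 − $5,148 = $4,102. Commuter Credit: $67,200 is at or below the $171,800 threshold, so the full $9,975 applies. total $4,102 + $9,975 = $14,077
Difference: |$16,840 − $14,077| = $2,763.

$2,763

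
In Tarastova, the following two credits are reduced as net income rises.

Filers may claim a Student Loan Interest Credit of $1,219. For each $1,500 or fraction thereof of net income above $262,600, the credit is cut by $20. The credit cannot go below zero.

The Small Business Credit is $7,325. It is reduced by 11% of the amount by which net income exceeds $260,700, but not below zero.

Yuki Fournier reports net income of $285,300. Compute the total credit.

$5,518

Student Loan Interest Credit: income exceeds $262,600 by $22,700, which is 16 full-or-partial $1,500 increments; reduction = 16 × $20 = $320, leaving $899.
Small Business Credit: 11% of the $24,600 excess over $260,700 is $2,706; credit = $7,325 − $2,706 = $4,619.
Total: $899 + $4,619 = $5,518.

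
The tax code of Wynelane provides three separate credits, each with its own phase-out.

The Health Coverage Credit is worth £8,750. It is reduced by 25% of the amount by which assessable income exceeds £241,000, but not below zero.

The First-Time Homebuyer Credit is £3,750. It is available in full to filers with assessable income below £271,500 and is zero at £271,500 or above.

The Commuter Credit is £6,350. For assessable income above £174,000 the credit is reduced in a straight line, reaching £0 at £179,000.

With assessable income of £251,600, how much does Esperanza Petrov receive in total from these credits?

Health Coverage Credit: 25% of the £10,600 excess over £241,000 is £2,650; credit = £8,750 − £2,650 = £6,100.
First-Time Homebuyer Credit: £251,600 is below the £271,500 cutoff, so the full £3,750 applies.
Commuter Credit: £251,600 is at or above £179,000, so the credit is £0.
Total: £6,100 + £3,750 + £0 = £9,850.

£9,850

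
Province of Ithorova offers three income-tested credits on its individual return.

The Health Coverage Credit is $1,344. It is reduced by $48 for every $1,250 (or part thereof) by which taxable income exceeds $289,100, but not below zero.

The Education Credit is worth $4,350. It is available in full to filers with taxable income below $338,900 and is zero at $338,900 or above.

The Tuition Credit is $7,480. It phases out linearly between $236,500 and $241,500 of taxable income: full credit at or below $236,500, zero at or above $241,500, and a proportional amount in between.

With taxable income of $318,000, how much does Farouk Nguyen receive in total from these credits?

$4,542

Health Coverage Credit: income exceeds $289,100 by $28,900, which is 24 full-or-partial $1,250 increments; reduction = 24 × $48 = $1,152, leaving $192.
Education Credit: $318,000 is below the $338,900 cutoff, so the full $4,350 applies.
Tuition Credit: $318,000 is at or above $241,500, so the credit is $0.
Total: $192 + $4,350 + $0 = $4,542.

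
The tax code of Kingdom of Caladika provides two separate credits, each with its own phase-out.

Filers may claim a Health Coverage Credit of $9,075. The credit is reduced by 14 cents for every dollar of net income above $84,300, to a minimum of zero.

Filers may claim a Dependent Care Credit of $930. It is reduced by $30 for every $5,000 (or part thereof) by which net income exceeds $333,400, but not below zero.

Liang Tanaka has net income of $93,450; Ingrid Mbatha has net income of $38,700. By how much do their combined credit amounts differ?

$1,281

Liang ($93,450): Health Coverage Credit: 14% of the $9,150 excess over $84,300 is $1,281; credit = $9,075 − $1,281 = $7,794. Dependent Care Credit: $93,450 is at or below the $333,400 threshold, so the full $930 applies. total $7,794 + $930 = $8,724
Ingrid ($38,700): Health Coverage Credit: $38,700 is at or below the $84,300 threshold, so the full $9,075 applies. Dependent Care Credit: $38,700 is at or below the $333,400 threshold, so the full $930 applies. total $9,075 + $930 = $10,005
Difference: |$8,724 − $10,005| = $1,281.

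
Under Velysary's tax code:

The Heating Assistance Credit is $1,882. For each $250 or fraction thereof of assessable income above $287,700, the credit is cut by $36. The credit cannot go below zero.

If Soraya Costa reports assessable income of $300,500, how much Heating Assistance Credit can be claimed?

Heating Assistance Credit: income exceeds $287,700 by $12,800, which is 52 full-or-partial $250 increments; reduction = 52 × $36 = $1,872, leaving $10.

$10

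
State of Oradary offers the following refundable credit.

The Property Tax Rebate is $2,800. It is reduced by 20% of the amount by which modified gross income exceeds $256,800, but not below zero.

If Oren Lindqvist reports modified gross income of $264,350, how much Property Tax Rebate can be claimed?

Property Tax Rebate: 20% of the $7,550 excess over $256,800 is $1,510; credit = $2,800 − $1,510 = $1,290.

$1,290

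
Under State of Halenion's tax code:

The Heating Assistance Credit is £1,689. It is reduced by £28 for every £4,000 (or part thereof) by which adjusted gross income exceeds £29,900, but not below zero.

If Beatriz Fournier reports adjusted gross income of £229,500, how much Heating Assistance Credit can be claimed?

Heating Assistance Credit: income exceeds £29,900 by £199,600, which is 50 full-or-partial £4,000 increments; reduction = 50 × £28 = £1,400, leaving £289.

£289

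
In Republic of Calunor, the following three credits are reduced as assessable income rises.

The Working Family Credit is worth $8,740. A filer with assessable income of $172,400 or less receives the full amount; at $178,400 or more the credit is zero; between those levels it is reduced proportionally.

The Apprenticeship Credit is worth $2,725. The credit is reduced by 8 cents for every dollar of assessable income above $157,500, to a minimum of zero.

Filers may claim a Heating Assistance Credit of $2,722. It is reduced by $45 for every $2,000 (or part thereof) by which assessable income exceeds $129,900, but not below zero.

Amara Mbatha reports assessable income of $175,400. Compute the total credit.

$7,350

Working Family Credit: $175,400 is $3,000 into a $6,000 phase-out range, leaving 3,000/6,000 of the credit: $8,740 × 3,000/6,000 = $4,370.
Apprenticeship Credit: 8% of the $17,900 excess over $157,500 is $1,432; credit = $2,725 − $1,432 = $1,293.
Heating Assistance Credit: income exceeds $129,900 by $45,500, which is 23 full-or-partial $2,000 increments; reduction = 23 × $45 = $1,035, leaving $1,687.
Total: $4,370 + $1,293 + $1,687 = $7,350.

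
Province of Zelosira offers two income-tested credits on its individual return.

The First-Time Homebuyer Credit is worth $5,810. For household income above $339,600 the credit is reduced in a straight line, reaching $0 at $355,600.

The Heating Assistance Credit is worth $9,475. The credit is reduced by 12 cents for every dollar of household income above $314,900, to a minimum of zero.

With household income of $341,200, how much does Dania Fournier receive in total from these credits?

First-Time Homebuyer Credit: $341,200 is $1,600 into a $16,000 phase-out range, leaving 14,400/16,000 of the credit: $5,810 × 14,400/16,000 = $5,229.
Heating Assistance Credit: 12% of the $26,300 excess over $314,900 is $3,156; credit = $9,475 − $3,156 = $6,319.
Total: $5,229 + $6,319 = $11,548.

$11,548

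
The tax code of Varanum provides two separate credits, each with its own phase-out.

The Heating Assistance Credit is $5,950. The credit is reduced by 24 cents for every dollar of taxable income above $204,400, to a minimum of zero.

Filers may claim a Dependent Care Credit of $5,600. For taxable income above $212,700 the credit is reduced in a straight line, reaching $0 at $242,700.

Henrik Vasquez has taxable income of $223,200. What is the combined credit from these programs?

Heating Assistance Credit: 24% of the $18,800 excess over $204,400 is $4,512; credit = $5,950 − $4,512 = $1,438.
Dependent Care Credit: $223,200 is $10,500 into a $30,000 phase-out range, leaving 19,500/30,000 of the credit: $5,600 × 19,500/30,000 = $3,640.
Total: $1,438 + $3,640 = $5,078.

$5,078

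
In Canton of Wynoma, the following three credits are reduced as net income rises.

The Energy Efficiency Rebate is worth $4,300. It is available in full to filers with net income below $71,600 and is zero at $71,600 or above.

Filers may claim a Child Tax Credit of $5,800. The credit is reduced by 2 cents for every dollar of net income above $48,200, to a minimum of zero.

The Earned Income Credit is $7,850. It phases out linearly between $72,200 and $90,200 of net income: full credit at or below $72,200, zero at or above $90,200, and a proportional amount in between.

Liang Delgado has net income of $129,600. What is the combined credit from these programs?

$4,172

Energy Efficiency Rebate: $129,600 meets or exceeds the $71,600 cutoff, so the credit is $0.
Child Tax Credit: 2% of the $81,400 excess over $48,200 is $1,628; credit = $5,800 − $1,628 = $4,172.
Earned Income Credit: $129,600 is at or above $90,200, so the credit is $0.
Total: $0 + $4,172 + $0 = $4,172.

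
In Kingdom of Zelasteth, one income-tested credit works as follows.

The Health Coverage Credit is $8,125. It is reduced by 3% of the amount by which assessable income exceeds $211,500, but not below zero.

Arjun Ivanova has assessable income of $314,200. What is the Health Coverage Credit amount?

$5,044

Health Coverage Credit: 3% of the $102,700 excess over $211,500 is $3,081; credit = $8,125 − $3,081 = $5,044.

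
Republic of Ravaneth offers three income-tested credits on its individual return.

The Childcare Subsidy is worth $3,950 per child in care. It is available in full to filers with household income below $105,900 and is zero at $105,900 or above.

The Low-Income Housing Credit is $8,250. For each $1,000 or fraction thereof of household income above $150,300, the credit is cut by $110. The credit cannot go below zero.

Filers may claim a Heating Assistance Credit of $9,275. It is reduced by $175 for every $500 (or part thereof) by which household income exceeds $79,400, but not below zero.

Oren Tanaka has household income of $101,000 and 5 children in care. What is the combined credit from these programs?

Childcare Subsidy: base = 5 × $3,950 = $19,750. $101,000 is below the $105,900 cutoff, so the full $19,750 applies.
Low-Income Housing Credit: $101,000 is at or below the $150,300 threshold, so the full $8,250 applies.
Heating Assistance Credit: income exceeds $79,400 by $21,600, which is 44 full-or-partial $500 increments; reduction = 44 × $175 = $7,700, leaving $1,575.
Total: $19,750 + $8,250 + $1,575 = $29,575.

$29,575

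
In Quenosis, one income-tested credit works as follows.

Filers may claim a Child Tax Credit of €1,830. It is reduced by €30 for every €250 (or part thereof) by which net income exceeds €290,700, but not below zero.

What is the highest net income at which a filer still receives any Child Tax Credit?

€305,700

After 60 increments the reduction is 60 × €30 = €1,800, leaving €30; one more increment wipes it out. Increment 60 ends at excess 60 × €250 = €15,000, so the highest qualifying income is €290,700 + €15,000 = €305,700.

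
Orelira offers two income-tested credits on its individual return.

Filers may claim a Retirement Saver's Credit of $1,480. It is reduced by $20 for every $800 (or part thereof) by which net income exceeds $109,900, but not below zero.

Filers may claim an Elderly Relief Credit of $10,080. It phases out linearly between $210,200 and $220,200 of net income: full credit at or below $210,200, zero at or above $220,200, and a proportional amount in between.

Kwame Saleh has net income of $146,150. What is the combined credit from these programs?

Retirement Saver's Credit: income exceeds $109,900 by $36,250, which is 46 full-or-partial $800 increments; reduction = 46 × $20 = $920, leaving $560.
Elderly Relief Credit: $146,150 is at or below the $210,200 threshold, so the full $10,080 applies.
Total: $560 + $10,080 = $10,640.

$10,640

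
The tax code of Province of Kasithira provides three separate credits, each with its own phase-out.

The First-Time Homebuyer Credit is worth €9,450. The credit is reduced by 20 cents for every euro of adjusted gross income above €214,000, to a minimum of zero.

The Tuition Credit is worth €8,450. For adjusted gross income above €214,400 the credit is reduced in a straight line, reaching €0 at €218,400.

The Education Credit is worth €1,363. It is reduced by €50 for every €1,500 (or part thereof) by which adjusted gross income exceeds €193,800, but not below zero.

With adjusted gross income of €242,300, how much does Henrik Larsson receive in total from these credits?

First-Time Homebuyer Credit: 20% of the €28,300 excess over €214,000 is €5,660; credit = €9,450 − €5,660 = €3,790.
Tuition Credit: €242,300 is at or above €218,400, so the credit is €0.
Education Credit: income exceeds €193,800 by €48,500 → 33 increments × €50 = €1,650 ≥ base, so the credit is €0.
Total: €3,790 + €0 + €0 = €3,790.

€3,790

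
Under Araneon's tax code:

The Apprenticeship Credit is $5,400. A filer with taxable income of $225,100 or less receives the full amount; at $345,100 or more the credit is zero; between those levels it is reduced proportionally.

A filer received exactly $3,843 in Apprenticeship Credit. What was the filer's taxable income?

$3,843 is 3,843/5,400 of the full $5,400, so 1,557/5,400 of the $120,000 range has been used: income = $225,100 + $120,000 × 1,557/5,400 = $259,700.

$259,700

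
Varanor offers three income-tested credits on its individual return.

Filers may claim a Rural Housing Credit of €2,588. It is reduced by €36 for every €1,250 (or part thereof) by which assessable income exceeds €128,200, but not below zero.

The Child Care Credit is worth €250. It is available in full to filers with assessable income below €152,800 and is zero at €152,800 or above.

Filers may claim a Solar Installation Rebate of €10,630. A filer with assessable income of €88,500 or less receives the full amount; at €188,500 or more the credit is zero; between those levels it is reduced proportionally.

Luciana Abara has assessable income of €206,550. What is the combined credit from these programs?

Rural Housing Credit: income exceeds €128,200 by €78,350, which is 63 full-or-partial €1,250 increments; reduction = 63 × €36 = €2,268, leaving €320.
Child Care Credit: €206,550 meets or exceeds the €152,800 cutoff, so the credit is €0.
Solar Installation Rebate: €206,550 is at or above €188,500, so the credit is €0.
Total: €320 + €0 + €0 = €320.

€320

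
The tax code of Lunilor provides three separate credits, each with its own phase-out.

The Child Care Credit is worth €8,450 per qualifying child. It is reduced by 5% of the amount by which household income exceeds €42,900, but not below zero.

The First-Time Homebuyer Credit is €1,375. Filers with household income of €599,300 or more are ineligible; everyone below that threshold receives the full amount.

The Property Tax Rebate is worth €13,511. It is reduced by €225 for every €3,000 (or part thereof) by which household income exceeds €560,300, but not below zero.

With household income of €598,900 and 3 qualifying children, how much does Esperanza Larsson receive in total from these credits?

Child Care Credit: base = 3 × €8,450 = €25,350. 5% of the €556,000 excess over €42,900 is €27,800 ≥ base, so the credit is €0.
First-Time Homebuyer Credit: €598,900 is below the €599,300 cutoff, so the full €1,375 applies.
Property Tax Rebate: income exceeds €560,300 by €38,600, which is 13 full-or-partial €3,000 increments; reduction = 13 × €225 = €2,925, leaving €10,586.
Total: €0 + €1,375 + €10,586 = €11,961.

€11,961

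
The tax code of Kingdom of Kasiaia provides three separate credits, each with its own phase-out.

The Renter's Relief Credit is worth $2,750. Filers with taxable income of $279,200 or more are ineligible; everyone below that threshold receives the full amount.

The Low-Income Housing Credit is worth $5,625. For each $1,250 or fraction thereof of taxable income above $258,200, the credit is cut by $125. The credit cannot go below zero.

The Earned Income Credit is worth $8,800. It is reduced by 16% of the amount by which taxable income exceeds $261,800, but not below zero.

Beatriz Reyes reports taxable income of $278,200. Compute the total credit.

$12,551

Renter's Relief Credit: $278,200 is below the $279,200 cutoff, so the full $2,750 applies.
Low-Income Housing Credit: income exceeds $258,200 by $20,000, which is 16 full-or-partial $1,250 increments; reduction = 16 × $125 = $2,000, leaving $3,625.
Earned Income Credit: 16% of the $16,400 excess over $261,800 is $2,624; credit = $8,800 − $2,624 = $6,176.
Total: $2,750 + $3,625 + $6,176 = $12,551.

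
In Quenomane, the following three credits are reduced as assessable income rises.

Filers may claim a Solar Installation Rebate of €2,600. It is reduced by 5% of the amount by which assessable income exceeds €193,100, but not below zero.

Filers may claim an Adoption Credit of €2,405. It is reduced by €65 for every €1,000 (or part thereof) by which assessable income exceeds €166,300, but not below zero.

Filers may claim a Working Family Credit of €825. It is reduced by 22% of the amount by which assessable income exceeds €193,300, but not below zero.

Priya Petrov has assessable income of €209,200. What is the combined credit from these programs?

€1,795

Solar Installation Rebate: 5% of the €16,100 excess over €193,100 is €805; credit = €2,600 − €805 = €1,795.
Adoption Credit: income exceeds €166,300 by €42,900 → 43 increments × €65 = €2,795 ≥ base, so the credit is €0.
Working Family Credit: 22% of the €15,900 excess over €193,300 is €3,498 ≥ base, so the credit is €0.
Total: €1,795 + €0 + €0 = €1,795.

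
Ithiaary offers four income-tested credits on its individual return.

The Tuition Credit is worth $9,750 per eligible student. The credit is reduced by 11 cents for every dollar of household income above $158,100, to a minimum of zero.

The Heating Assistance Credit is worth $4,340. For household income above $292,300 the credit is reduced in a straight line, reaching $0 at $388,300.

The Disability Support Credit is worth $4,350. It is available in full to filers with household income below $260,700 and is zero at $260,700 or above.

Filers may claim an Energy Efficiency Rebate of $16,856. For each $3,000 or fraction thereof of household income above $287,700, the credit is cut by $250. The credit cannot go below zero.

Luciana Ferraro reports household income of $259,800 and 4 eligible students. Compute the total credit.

Tuition Credit: base = 4 × $9,750 = $39,000. 11% of the $101,700 excess over $158,100 is $11,187; credit = $39,000 − $11,187 = $27,813.
Heating Assistance Credit: $259,800 is at or below the $292,300 threshold, so the full $4,340 applies.
Disability Support Credit: $259,800 is below the $260,700 cutoff, so the full $4,350 applies.
Energy Efficiency Rebate: $259,800 is at or below the $287,700 threshold, so the full $16,856 applies.
Total: $27,813 + $4,340 + $4,350 + $16,856 = $53,359.

$53,359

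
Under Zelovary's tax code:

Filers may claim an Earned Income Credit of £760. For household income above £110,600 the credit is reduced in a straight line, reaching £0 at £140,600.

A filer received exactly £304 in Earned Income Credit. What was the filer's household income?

£128,600

£304 is 304/760 of the full £760, so 456/760 of the £30,000 range has been used: income = £110,600 + £30,000 × 456/760 = £128,600.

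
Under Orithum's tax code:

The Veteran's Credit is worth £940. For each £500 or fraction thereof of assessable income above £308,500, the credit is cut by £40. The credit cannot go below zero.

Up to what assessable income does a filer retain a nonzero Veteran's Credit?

£320,000

After 23 increments the reduction is 23 × £40 = £920, leaving £20; one more increment wipes it out. Increment 23 ends at excess 23 × £500 = £11,500, so the highest qualifying income is £308,500 + £11,500 = £320,000.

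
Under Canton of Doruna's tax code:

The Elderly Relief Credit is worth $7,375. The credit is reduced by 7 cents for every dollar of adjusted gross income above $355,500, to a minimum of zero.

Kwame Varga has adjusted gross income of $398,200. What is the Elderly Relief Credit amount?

$4,386

Elderly Relief Credit: 7% of the $42,700 excess over $355,500 is $2,989; credit = $7,375 − $2,989 = $4,386.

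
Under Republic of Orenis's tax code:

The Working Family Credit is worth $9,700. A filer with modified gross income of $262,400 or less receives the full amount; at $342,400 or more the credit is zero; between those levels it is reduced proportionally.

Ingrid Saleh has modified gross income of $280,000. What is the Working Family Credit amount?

Working Family Credit: $280,000 is $17,600 into a $80,000 phase-out range, leaving 62,400/80,000 of the credit: $9,700 × 62,400/80,000 = $7,566.

$7,566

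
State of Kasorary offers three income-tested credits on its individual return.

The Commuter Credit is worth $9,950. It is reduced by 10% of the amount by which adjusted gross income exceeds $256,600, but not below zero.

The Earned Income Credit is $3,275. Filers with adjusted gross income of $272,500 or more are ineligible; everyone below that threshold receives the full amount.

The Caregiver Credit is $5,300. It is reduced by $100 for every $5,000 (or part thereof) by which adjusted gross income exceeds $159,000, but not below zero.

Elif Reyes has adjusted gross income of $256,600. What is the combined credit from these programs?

$16,525

Commuter Credit: $256,600 is at or below the $256,600 threshold, so the full $9,950 applies.
Earned Income Credit: $256,600 is below the $272,500 cutoff, so the full $3,275 applies.
Caregiver Credit: income exceeds $159,000 by $97,600, which is 20 full-or-partial $5,000 increments; reduction = 20 × $100 = $2,000, leaving $3,300.
Total: $9,950 + $3,275 + $3,300 = $16,525.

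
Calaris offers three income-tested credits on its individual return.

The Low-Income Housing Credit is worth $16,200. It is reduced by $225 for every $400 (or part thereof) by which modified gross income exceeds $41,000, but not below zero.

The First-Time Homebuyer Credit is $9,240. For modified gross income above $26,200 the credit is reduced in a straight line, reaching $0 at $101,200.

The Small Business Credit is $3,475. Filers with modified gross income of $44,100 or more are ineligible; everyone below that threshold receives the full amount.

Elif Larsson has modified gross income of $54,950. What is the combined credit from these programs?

$14,023

Low-Income Housing Credit: income exceeds $41,000 by $13,950, which is 35 full-or-partial $400 increments; reduction = 35 × $225 = $7,875, leaving $8,325.
First-Time Homebuyer Credit: $54,950 is $28,750 into a $75,000 phase-out range, leaving 46,250/75,000 of the credit: $9,240 × 46,250/75,000 = $5,698.
Small Business Credit: $54,950 meets or exceeds the $44,100 cutoff, so the credit is $0.
Total: $8,325 + $5,698 + $0 = $14,023.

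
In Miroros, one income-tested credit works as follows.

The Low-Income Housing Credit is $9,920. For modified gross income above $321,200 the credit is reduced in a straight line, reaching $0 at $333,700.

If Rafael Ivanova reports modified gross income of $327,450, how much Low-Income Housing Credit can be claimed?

Low-Income Housing Credit: $327,450 is $6,250 into a $12,500 phase-out range, leaving 6,250/12,500 of the credit: $9,920 × 6,250/12,500 = $4,960.

$4,960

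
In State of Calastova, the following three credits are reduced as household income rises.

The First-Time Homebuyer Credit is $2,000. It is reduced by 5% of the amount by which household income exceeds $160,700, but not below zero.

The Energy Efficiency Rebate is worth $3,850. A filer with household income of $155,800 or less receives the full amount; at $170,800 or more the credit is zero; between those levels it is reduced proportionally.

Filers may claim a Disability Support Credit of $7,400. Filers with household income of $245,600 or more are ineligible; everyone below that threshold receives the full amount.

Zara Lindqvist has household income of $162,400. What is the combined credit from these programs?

$11,471

First-Time Homebuyer Credit: 5% of the $1,700 excess over $160,700 is $85; credit = $2,000 − $85 = $1,915.
Energy Efficiency Rebate: $162,400 is $6,600 into a $15,000 phase-out range, leaving 8,400/15,000 of the credit: $3,850 × 8,400/15,000 = $2,156.
Disability Support Credit: $162,400 is below the $245,600 cutoff, so the full $7,400 applies.
Total: $1,915 + $2,156 + $7,400 = $11,471.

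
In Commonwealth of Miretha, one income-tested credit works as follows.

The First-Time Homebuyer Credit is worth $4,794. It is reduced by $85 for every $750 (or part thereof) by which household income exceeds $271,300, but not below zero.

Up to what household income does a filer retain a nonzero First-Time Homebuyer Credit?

$313,300

After 56 increments the reduction is 56 × $85 = $4,760, leaving $34; one more increment wipes it out. Increment 56 ends at excess 56 × $750 = $42,000, so the highest qualifying income is $271,300 + $42,000 = $313,300.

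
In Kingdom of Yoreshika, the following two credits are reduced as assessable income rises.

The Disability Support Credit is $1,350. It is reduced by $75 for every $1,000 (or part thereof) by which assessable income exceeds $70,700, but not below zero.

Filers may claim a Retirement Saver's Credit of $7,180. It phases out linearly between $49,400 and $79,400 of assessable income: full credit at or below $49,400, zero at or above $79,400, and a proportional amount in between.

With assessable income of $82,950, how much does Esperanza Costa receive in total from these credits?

Disability Support Credit: income exceeds $70,700 by $12,250, which is 13 full-or-partial $1,000 increments; reduction = 13 × $75 = $975, leaving $375.
Retirement Saver's Credit: $82,950 is at or above $79,400, so the credit is $0.
Total: $375 + $0 = $375.

$375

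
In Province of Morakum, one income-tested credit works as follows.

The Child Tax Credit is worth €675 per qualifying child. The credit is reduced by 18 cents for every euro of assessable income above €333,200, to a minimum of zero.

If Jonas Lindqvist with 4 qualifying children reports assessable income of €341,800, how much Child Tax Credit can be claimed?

Child Tax Credit: base = 4 × €675 = €2,700. 18% of the €8,600 excess over €333,200 is €1,548; credit = €2,700 − €1,548 = €1,152.

€1,152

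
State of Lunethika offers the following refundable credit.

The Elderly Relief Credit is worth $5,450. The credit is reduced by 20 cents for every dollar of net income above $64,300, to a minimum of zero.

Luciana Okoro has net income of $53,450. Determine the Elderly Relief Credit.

$5,450

Elderly Relief Credit: $53,450 is at or below the $64,300 threshold, so the full $5,450 applies.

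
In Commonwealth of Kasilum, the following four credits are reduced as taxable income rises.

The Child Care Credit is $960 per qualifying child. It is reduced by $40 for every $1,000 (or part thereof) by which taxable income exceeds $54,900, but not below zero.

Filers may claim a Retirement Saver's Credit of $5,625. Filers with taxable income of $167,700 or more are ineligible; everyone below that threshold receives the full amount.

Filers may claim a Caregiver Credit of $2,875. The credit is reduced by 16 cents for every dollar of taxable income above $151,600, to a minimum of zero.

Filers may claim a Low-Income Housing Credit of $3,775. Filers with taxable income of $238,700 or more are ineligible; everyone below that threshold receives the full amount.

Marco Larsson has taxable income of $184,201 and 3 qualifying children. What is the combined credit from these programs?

Child Care Credit: base = 3 × $960 = $2,880. income exceeds $54,900 by $129,301 → 130 increments × $40 = $5,200 ≥ base, so the credit is $0.
Retirement Saver's Credit: $184,201 meets or exceeds the $167,700 cutoff, so the credit is $0.
Caregiver Credit: 16% of the $32,601 excess over $151,600 is $5,216.16 ≥ base, so the credit is $0.
Low-Income Housing Credit: $184,201 is below the $238,700 cutoff, so the full $3,775 applies.
Total: $0 + $0 + $0 + $3,775 = $3,775.

$3,775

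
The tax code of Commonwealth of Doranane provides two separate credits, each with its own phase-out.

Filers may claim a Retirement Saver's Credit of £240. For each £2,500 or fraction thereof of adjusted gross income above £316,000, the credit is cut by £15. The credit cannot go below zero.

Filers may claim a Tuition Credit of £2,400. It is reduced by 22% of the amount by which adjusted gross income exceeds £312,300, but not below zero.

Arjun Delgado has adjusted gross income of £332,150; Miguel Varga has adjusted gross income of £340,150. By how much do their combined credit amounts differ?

Arjun (£332,150): Retirement Saver's Credit: income exceeds £316,000 by £16,150, which is 7 full-or-partial £2,500 increments; reduction = 7 × £15 = £105, leaving £135. Tuition Credit: 22% of the £19,850 excess over £312,300 is £4,367 ≥ base, so the credit is £0. total £135 + £0 = £135
Miguel (£340,150): Retirement Saver's Credit: income exceeds £316,000 by £24,150, which is 10 full-or-partial £2,500 increments; reduction = 10 × £15 = £150, leaving £90. Tuition Credit: 22% of the £27,850 excess over £312,300 is £6,127 ≥ base, so the credit is £0. total £90 + £0 = £90
Difference: |£135 − £90| = £45.

£45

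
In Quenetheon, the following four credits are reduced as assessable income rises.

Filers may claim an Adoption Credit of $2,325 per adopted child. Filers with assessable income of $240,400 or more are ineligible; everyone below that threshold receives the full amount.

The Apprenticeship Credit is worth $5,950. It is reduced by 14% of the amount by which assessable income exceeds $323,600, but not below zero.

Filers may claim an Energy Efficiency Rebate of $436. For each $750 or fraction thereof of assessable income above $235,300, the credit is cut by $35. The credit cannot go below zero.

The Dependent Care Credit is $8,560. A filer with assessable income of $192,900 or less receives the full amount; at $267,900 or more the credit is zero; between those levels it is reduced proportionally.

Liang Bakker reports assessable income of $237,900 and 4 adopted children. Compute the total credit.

Adoption Credit: base = 4 × $2,325 = $9,300. $237,900 is below the $240,400 cutoff, so the full $9,300 applies.
Apprenticeship Credit: $237,900 is at or below the $323,600 threshold, so the full $5,950 applies.
Energy Efficiency Rebate: income exceeds $235,300 by $2,600, which is 4 full-or-partial $750 increments; reduction = 4 × $35 = $140, leaving $296.
Dependent Care Credit: $237,900 is $45,000 into a $75,000 phase-out range, leaving 30,000/75,000 of the credit: $8,560 × 30,000/75,000 = $3,424.
Total: $9,300 + $5,950 + $296 + $3,424 = $18,970.

$18,970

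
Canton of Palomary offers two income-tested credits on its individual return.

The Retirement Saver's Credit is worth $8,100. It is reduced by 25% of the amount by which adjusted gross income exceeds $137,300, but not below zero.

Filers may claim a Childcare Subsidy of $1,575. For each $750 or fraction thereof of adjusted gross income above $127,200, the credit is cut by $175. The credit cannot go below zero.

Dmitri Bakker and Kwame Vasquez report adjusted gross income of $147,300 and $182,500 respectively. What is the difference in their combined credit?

$5,600

Dmitri ($147,300): Retirement Saver's Credit: 25% of the $10,000 excess over $137,300 is $2,500; credit = $8,100 − $2,500 = $5,600. Childcare Subsidy: income exceeds $127,200 by $20,100 → 27 increments × $175 = $4,725 ≥ base, so the credit is $0. total $5,600 + $0 = $5,600
Kwame ($182,500): Retirement Saver's Credit: 25% of the $45,200 excess over $137,300 is $11,300 ≥ base, so the credit is $0. Childcare Subsidy: income exceeds $127,200 by $55,300 → 74 increments × $175 = $12,950 ≥ base, so the credit is $0. total $0 + $0 = $0
Difference: |$5,600 − $0| = $5,600.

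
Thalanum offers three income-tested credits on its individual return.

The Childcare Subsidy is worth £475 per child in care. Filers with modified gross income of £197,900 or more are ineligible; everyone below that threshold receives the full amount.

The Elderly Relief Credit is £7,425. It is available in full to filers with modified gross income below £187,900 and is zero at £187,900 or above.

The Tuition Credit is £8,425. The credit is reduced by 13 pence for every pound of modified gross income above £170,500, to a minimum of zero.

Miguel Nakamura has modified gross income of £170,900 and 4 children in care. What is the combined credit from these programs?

Childcare Subsidy: base = 4 × £475 = £1,900. £170,900 is below the £197,900 cutoff, so the full £1,900 applies.
Elderly Relief Credit: £170,900 is below the £187,900 cutoff, so the full £7,425 applies.
Tuition Credit: 13% of the £400 excess over £170,500 is £52; credit = £8,425 − £52 = £8,373.
Total: £1,900 + £7,425 + £8,373 = £17,698.

£17,698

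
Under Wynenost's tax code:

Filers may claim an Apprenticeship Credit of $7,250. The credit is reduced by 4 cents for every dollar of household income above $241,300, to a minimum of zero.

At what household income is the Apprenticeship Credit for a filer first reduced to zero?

$422,550

The credit falls by 4% of each dollar above $241,300, so it reaches zero when the excess is $7,250 / 4% = $181,250: income = $241,300 + $181,250 = $422,550.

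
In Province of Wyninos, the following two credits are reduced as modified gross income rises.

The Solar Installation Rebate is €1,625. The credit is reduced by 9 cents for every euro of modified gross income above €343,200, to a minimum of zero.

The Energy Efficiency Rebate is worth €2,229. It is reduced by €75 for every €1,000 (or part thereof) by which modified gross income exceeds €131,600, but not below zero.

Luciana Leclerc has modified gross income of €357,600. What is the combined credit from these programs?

€329

Solar Installation Rebate: 9% of the €14,400 excess over €343,200 is €1,296; credit = €1,625 − €1,296 = €329.
Energy Efficiency Rebate: income exceeds €131,600 by €226,000 → 226 increments × €75 = €16,950 ≥ base, so the credit is €0.
Total: €329 + €0 = €329.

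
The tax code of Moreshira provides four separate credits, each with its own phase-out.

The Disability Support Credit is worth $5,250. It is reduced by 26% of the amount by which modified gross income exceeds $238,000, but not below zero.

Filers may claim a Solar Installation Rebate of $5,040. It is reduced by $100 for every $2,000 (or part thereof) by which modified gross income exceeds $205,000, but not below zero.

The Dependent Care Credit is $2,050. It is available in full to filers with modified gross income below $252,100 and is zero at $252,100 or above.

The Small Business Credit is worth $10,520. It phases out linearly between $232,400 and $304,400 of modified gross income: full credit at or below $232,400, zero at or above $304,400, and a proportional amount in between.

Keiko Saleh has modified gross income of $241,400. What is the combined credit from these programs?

Disability Support Credit: 26% of the $3,400 excess over $238,000 is $884; credit = $5,250 − $884 = $4,366.
Solar Installation Rebate: income exceeds $205,000 by $36,400, which is 19 full-or-partial $2,000 increments; reduction = 19 × $100 = $1,900, leaving $3,140.
Dependent Care Credit: $241,400 is below the $252,100 cutoff, so the full $2,050 applies.
Small Business Credit: $241,400 is $9,000 into a $72,000 phase-out range, leaving 63,000/72,000 of the credit: $10,520 × 63,000/72,000 = $9,205.
Total: $4,366 + $3,140 + $2,050 + $9,205 = $18,761.

$18,761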